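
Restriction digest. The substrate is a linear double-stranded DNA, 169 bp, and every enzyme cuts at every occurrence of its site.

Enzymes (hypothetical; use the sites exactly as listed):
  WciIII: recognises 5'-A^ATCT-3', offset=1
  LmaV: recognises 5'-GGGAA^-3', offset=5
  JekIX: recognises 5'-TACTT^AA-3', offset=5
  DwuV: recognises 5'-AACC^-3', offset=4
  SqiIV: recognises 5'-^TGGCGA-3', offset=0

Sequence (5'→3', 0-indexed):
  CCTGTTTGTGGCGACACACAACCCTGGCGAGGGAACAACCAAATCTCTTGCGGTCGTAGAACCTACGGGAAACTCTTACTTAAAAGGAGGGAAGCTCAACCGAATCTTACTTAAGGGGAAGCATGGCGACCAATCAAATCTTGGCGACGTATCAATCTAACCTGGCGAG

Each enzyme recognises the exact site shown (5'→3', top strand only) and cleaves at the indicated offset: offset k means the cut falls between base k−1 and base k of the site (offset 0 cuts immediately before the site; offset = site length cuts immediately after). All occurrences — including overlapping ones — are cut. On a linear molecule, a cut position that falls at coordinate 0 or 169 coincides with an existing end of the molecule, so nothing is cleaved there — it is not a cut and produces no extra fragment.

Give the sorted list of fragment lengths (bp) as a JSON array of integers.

[1,2,2,3,4,5,7,8,8,8,8,8,9,10,11,12,13,14,15,21]

Scan for sites:
  WciIII (AATCT, off=1): starts [41, 102, 136, 153] → cuts [42, 103, 137, 154]
  LmaV (GGGAA, off=5): starts [30, 66, 88, 115] → cuts [35, 71, 93, 120]
  JekIX (TACTTAA, off=5): starts [76, 107] → cuts [81, 112]
  DwuV (AACC, off=4): starts [19, 36, 59, 97, 158] → cuts [23, 40, 63, 101, 162]
  SqiIV (TGGCGA, off=0): starts [8, 24, 123, 141, 162] → cuts [8, 24, 123, 141, 162]

Pooled cuts: [8, 23, 24, 35, 40, 42, 63, 71, 81, 93, 101, 103, 112, 120, 123, 137, 141, 154, 162]

Fragment lengths:
  [0,8): 8 bp
  [8,23): 15 bp
  [23,24): 1 bp
  [24,35): 11 bp
  [35,40): 5 bp
  [40,42): 2 bp
  [42,63): 21 bp
  [63,71): 8 bp
  [71,81): 10 bp
  [81,93): 12 bp
  [93,101): 8 bp
  [101,103): 2 bp
  [103,112): 9 bp
  [112,120): 8 bp
  [120,123): 3 bp
  [123,137): 14 bp
  [137,141): 4 bp
  [141,154): 13 bp
  [154,162): 8 bp
  [162,169): 7 bp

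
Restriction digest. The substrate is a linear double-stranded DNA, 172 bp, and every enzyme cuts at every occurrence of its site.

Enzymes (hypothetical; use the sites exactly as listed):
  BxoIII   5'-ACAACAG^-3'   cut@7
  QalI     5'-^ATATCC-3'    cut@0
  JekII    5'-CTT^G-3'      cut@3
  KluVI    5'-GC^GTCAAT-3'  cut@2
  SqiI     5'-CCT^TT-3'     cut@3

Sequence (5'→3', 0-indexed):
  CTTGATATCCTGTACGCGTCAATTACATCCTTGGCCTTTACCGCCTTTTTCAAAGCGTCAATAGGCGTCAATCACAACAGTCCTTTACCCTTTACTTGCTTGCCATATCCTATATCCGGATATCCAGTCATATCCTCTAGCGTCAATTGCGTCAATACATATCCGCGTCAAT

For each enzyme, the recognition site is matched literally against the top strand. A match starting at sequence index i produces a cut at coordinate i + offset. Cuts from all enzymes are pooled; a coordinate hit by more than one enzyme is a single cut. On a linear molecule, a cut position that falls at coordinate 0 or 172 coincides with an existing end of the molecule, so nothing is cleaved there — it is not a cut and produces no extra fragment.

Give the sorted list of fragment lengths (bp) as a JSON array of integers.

Scan for sites:
  BxoIII (ACAACAG, off=7): starts [73] → cuts [80]
  QalI (ATATCC, off=0): starts [4, 104, 111, 119, 129, 158] → cuts [4, 104, 111, 119, 129, 158]
  JekII (CTTG, off=3): starts [0, 29, 94, 98] → cuts [3, 32, 97, 101]
  KluVI (GCGTCAAT, off=2): starts [15, 54, 64, 139, 148, 164] → cuts [17, 56, 66, 141, 150, 166]
  SqiI (CCTTT, off=3): starts [34, 43, 81, 88] → cuts [37, 46, 84, 91]

Pooled cuts: [3, 4, 17, 32, 37, 46, 56, 66, 80, 84, 91, 97, 101, 104, 111, 119, 129, 141, 150, 158, 166]

Fragments:
  [0,3): 3 bp
  [3,4): 1 bp
  [4,17): 13 bp
  [17,32): 15 bp
  [32,37): 5 bp
  [37,46): 9 bp
  [46,56): 10 bp
  [56,66): 10 bp
  [66,80): 14 bp
  [80,84): 4 bp
  [84,91): 7 bp
  [91,97): 6 bp
  [97,101): 4 bp
  [101,104): 3 bp
  [104,111): 7 bp
  [111,119): 8 bp
  [119,129): 10 bp
  [129,141): 12 bp
  [141,150): 9 bp
  [150,158): 8 bp
  [158,166): 8 bp
  [166,172): 6 bp

[1,3,3,4,4,5,6,6,7,7,8,8,8,9,9,10,10,10,12,13,14,15]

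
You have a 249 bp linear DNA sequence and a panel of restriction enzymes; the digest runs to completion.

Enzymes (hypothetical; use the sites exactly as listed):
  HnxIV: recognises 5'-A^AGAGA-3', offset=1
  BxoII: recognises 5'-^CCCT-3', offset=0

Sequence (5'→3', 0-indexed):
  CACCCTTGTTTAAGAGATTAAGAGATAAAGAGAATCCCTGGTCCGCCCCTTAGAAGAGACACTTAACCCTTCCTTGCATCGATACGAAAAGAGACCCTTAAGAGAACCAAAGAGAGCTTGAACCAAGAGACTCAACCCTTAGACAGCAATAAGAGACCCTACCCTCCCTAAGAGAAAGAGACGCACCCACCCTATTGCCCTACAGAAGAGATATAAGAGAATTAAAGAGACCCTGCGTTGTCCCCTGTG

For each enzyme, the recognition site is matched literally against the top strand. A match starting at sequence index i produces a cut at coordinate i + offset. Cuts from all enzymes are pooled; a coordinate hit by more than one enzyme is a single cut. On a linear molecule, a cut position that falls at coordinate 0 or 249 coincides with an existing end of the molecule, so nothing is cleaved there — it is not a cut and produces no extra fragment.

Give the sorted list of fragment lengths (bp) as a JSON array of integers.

[2,4,5,5,5,5,5,6,6,7,7,8,8,8,8,9,9,10,10,10,10,11,12,12,13,15,16,23]

Per-enzyme occurrences:
  HnxIV AAGAGA/1: at [11, 19, 27, 53, 88, 99, 109, 124, 150, 169, 175, 205, 214, 224] ⇒ [12, 20, 28, 54, 89, 100, 110, 125, 151, 170, 176, 206, 215, 225]
  BxoII CCCT/0: at [2, 35, 46, 66, 94, 135, 156, 161, 165, 189, 197, 230, 242] ⇒ [2, 35, 46, 66, 94, 135, 156, 161, 165, 189, 197, 230, 242]

All cut coordinates (distinct, sorted): [2, 12, 20, 28, 35, 46, 54, 66, 89, 94, 100, 110, 125, 135, 151, 156, 161, 165, 170, 176, 189, 197, 206, 215, 225, 230, 242]

Fragment lengths:
  [0,2): 2 bp
  [2,12): 10 bp
  [12,20): 8 bp
  [20,28): 8 bp
  [28,35): 7 bp
  [35,46): 11 bp
  [46,54): 8 bp
  [54,66): 12 bp
  [66,89): 23 bp
  [89,94): 5 bp
  [94,100): 6 bp
  [100,110): 10 bp
  [110,125): 15 bp
  [125,135): 10 bp
  [135,151): 16 bp
  [151,156): 5 bp
  [156,161): 5 bp
  [161,165): 4 bp
  [165,170): 5 bp
  [170,176): 6 bp
  [176,189): 13 bp
  [189,197): 8 bp
  [197,206): 9 bp
  [206,215): 9 bp
  [215,225): 10 bp
  [225,230): 5 bp
  [230,242): 12 bp
  [242,249): 7 bp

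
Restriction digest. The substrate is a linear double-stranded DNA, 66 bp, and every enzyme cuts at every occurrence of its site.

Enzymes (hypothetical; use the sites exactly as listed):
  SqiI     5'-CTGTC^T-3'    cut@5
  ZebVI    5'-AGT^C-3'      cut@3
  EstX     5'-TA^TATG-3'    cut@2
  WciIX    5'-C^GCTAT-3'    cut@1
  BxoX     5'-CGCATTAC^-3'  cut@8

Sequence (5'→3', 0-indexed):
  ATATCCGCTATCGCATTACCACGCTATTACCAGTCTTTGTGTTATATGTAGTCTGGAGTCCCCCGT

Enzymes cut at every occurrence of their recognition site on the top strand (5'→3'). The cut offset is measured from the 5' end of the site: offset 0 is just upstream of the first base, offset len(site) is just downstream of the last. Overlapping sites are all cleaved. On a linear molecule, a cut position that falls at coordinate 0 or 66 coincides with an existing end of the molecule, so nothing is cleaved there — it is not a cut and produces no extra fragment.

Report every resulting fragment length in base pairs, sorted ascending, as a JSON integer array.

Per-enzyme occurrences:
  SqiI (CTGTCT, off=5): no sites
  ZebVI AGTC/3: at [31, 49, 56] ⇒ [34, 52, 59]
  EstX TATATG/2: at [42] ⇒ [44]
  WciIX CGCTAT/1: at [5, 21] ⇒ [6, 22]
  BxoX CGCATTAC/8: at [11] ⇒ [19]

Pooled cuts: [6, 19, 22, 34, 44, 52, 59]

Fragment lengths:
  [0,6): 6 bp
  [6,19): 13 bp
  [19,22): 3 bp
  [22,34): 12 bp
  [34,44): 10 bp
  [44,52): 8 bp
  [52,59): 7 bp
  [59,66): 7 bp

[3,6,7,7,8,10,12,13]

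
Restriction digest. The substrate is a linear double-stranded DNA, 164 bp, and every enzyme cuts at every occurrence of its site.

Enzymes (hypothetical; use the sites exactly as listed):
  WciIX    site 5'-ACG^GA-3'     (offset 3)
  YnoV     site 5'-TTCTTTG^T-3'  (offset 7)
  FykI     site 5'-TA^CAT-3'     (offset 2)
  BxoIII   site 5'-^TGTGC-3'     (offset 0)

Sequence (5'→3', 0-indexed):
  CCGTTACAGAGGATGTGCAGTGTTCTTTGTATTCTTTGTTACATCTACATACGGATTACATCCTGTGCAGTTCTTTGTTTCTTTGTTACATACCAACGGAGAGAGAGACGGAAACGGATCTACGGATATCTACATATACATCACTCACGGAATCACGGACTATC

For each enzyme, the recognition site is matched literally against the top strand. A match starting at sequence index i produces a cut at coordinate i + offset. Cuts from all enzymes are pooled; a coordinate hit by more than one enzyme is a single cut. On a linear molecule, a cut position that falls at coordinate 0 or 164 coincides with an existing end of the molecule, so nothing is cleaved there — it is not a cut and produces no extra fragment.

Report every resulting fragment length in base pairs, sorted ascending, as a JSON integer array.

Site scan:
  WciIX ACGGA/3: at [50, 95, 107, 113, 121, 146, 154] ⇒ [53, 98, 110, 116, 124, 149, 157]
  YnoV TTCTTTGT/7: at [22, 31, 70, 78] ⇒ [29, 38, 77, 85]
  FykI TACAT/2: at [39, 45, 56, 86, 130, 136] ⇒ [41, 47, 58, 88, 132, 138]
  BxoIII TGTGC/0: at [13, 63] ⇒ [13, 63]

All cut coordinates (distinct, sorted): [13, 29, 38, 41, 47, 53, 58, 63, 77, 85, 88, 98, 110, 116, 124, 132, 138, 149, 157]

Fragment lengths:
  [0,13): 13 bp
  [13,29): 16 bp
  [29,38): 9 bp
  [38,41): 3 bp
  [41,47): 6 bp
  [47,53): 6 bp
  [53,58): 5 bp
  [58,63): 5 bp
  [63,77): 14 bp
  [77,85): 8 bp
  [85,88): 3 bp
  [88,98): 10 bp
  [98,110): 12 bp
  [110,116): 6 bp
  [116,124): 8 bp
  [124,132): 8 bp
  [132,138): 6 bp
  [138,149): 11 bp
  [149,157): 8 bp
  [157,164): 7 bp

[3,3,5,5,6,6,6,6,7,8,8,8,8,9,10,11,12,13,14,16]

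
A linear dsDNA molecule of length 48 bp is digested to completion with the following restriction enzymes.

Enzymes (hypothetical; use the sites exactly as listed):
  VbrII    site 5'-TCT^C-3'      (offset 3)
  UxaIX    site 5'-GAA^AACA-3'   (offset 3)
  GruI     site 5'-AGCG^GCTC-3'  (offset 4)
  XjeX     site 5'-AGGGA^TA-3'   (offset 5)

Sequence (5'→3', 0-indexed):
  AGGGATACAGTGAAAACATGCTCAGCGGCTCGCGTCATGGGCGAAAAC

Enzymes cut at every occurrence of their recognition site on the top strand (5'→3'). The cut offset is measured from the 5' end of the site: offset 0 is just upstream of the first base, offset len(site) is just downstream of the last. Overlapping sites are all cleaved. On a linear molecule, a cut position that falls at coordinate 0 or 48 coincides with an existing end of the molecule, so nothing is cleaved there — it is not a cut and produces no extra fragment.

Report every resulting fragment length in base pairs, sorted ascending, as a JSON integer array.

[5,9,13,21]

Per-enzyme occurrences:
  VbrII (TCTC, off=3): no sites
  UxaIX (GAAAACA, off=3): starts [11] → cuts [14]
  GruI (AGCGGCTC, off=4): starts [23] → cuts [27]
  XjeX (AGGGATA, off=5): starts [0] → cuts [5]

All cut coordinates (distinct, sorted): [5, 14, 27]

Fragment lengths:
  [0,5): 5 bp
  [5,14): 9 bp
  [14,27): 13 bp
  [27,48): 21 bp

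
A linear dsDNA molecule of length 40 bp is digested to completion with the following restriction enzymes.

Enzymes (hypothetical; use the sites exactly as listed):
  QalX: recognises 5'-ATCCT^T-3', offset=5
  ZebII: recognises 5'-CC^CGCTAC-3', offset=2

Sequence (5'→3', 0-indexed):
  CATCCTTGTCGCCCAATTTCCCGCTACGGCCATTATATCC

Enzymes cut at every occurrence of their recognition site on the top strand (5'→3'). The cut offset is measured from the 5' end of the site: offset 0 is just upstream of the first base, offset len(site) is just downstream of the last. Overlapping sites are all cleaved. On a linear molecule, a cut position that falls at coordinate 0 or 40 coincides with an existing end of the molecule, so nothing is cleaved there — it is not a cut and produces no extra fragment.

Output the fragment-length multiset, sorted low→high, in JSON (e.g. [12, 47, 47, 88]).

[6,15,19]

Per-enzyme occurrences:
  QalX (ATCCTT, off=5): starts [1] → cuts [6]
  ZebII (CCCGCTAC, off=2): starts [19] → cuts [21]

All cut coordinates (distinct, sorted): [6, 21]

Fragment lengths:
  [0,6): 6 bp
  [6,21): 15 bp
  [21,40): 19 bp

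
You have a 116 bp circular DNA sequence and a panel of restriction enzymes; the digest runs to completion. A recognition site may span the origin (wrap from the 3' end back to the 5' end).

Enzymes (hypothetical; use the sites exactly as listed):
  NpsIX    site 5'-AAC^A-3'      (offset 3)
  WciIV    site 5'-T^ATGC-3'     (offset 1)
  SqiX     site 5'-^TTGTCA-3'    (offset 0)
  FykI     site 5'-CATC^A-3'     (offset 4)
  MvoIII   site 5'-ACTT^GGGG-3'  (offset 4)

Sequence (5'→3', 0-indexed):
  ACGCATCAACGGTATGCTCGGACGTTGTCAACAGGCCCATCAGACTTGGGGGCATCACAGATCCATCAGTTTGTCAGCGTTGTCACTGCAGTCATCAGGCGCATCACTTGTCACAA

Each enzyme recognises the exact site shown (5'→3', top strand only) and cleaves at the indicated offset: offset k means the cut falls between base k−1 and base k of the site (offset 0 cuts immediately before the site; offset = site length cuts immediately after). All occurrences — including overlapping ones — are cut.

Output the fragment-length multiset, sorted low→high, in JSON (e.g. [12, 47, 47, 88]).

Site scan:
  NpsIX AACA/3: at [29] ⇒ [32]
  WciIV TATGC/1: at [12] ⇒ [13]
  SqiX TTGTCA/0: at [24, 70, 79, 107] ⇒ [24, 70, 79, 107]
  FykI CATCA/4: at [3, 37, 52, 63, 92, 101] ⇒ [7, 41, 56, 67, 96, 105]
  MvoIII ACTTGGGG/4: at [43] ⇒ [47]

Pooled cuts: [7, 13, 24, 32, 41, 47, 56, 67, 70, 79, 96, 105, 107]

Fragments:
  7→13: 6 bp
  13→24: 11 bp
  24→32: 8 bp
  32→41: 9 bp
  41→47: 6 bp
  47→56: 9 bp
  56→67: 11 bp
  67→70: 3 bp
  70→79: 9 bp
  79→96: 17 bp
  96→105: 9 bp
  105→107: 2 bp
  107→7 (wrap): 116-107+7 = 16 bp

[2,3,6,6,8,9,9,9,9,11,11,16,17]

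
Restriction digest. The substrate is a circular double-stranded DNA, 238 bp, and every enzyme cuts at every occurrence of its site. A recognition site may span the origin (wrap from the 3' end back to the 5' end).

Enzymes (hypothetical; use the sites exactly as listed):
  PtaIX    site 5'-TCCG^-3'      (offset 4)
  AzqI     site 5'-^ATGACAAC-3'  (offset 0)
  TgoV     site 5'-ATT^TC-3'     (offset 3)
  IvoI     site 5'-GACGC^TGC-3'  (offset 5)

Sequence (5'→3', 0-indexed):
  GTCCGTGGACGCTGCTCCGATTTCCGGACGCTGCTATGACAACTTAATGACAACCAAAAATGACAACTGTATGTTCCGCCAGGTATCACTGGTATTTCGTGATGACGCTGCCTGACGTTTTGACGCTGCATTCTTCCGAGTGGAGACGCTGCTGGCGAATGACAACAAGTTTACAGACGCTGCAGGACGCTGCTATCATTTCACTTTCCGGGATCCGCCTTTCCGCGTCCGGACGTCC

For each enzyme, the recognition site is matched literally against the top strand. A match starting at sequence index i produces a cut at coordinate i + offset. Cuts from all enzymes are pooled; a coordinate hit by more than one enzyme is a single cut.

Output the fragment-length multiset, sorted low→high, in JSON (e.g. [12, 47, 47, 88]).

Scan for sites:
  PtaIX TCCG/4: at [1, 15, 22, 74, 134, 206, 213, 221, 227, 235] ⇒ [1, 5, 19, 26, 78, 138, 210, 217, 225, 231]
  AzqI ATGACAAC/0: at [35, 46, 59, 158] ⇒ [35, 46, 59, 158]
  TgoV ATTTC/3: at [19, 93, 197] ⇒ [22, 96, 200]
  IvoI GACGCTGC/5: at [7, 26, 103, 121, 144, 175, 185] ⇒ [12, 31, 108, 126, 149, 180, 190]

Pooled cuts: [1, 5, 12, 19, 22, 26, 31, 35, 46, 59, 78, 96, 108, 126, 138, 149, 158, 180, 190, 200, 210, 217, 225, 231]

Fragments:
  1→5: 4 bp
  5→12: 7 bp
  12→19: 7 bp
  19→22: 3 bp
  22→26: 4 bp
  26→31: 5 bp
  31→35: 4 bp
  35→46: 11 bp
  46→59: 13 bp
  59→78: 19 bp
  78→96: 18 bp
  96→108: 12 bp
  108→126: 18 bp
  126→138: 12 bp
  138→149: 11 bp
  149→158: 9 bp
  158→180: 22 bp
  180→190: 10 bp
  190→200: 10 bp
  200→210: 10 bp
  210→217: 7 bp
  217→225: 8 bp
  225→231: 6 bp
  231→1 (wrap): 238-231+1 = 8 bp

[3,4,4,4,5,6,7,7,7,8,8,9,10,10,10,11,11,12,12,13,18,18,19,22]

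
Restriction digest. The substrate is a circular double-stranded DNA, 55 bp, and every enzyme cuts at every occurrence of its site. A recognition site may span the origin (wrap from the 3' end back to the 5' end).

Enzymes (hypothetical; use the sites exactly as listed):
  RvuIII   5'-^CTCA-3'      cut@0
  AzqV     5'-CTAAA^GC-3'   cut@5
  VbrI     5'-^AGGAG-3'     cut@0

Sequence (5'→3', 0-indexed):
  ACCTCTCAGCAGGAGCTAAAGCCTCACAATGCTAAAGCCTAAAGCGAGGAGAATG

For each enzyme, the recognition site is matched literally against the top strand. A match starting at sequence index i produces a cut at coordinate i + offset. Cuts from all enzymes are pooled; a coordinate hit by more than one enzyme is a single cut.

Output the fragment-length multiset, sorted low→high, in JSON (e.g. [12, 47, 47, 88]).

Scan for sites:
  RvuIII CTCA/0: at [4, 22] ⇒ [4, 22]
  AzqV CTAAAGC/5: at [15, 31, 38] ⇒ [20, 36, 43]
  VbrI AGGAG/0: at [10, 46] ⇒ [10, 46]

All cut coordinates (distinct, sorted): [4, 10, 20, 22, 36, 43, 46]

Fragment lengths:
  4→10: 6 bp
  10→20: 10 bp
  20→22: 2 bp
  22→36: 14 bp
  36→43: 7 bp
  43→46: 3 bp
  46→4 (wrap): 55-46+4 = 13 bp

[2,3,6,7,10,13,14]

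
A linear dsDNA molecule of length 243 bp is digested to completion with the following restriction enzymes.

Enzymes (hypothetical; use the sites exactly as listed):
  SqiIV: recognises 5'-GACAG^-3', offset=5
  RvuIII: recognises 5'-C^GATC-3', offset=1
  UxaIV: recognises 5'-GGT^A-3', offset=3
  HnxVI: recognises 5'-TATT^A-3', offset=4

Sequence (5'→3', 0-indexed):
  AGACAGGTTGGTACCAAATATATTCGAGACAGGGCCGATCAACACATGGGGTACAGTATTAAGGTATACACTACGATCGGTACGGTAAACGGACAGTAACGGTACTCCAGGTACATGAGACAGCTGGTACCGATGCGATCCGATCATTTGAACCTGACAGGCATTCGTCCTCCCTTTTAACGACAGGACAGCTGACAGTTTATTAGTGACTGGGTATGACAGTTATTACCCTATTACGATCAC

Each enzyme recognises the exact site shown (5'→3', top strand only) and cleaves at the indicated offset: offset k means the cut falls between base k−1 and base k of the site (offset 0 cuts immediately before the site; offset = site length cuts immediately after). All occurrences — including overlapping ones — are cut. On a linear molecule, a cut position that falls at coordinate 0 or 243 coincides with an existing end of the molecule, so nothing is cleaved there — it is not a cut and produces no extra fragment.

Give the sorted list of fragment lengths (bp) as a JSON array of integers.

[2,4,5,5,5,5,5,5,6,6,6,6,7,7,7,7,8,8,8,9,9,10,11,11,16,19,20,26]

Site scan:
  SqiIV GACAG/5: at [1, 27, 91, 118, 155, 181, 186, 193, 217] ⇒ [6, 32, 96, 123, 160, 186, 191, 198, 222]
  RvuIII CGATC/1: at [35, 73, 135, 140, 236] ⇒ [36, 74, 136, 141, 237]
  UxaIV GGTA/3: at [9, 49, 62, 78, 83, 100, 109, 125, 212] ⇒ [12, 52, 65, 81, 86, 103, 112, 128, 215]
  HnxVI TATTA/4: at [56, 200, 223, 231] ⇒ [60, 204, 227, 235]

Pooled cuts: [6, 12, 32, 36, 52, 60, 65, 74, 81, 86, 96, 103, 112, 123, 128, 136, 141, 160, 186, 191, 198, 204, 215, 222, 227, 235, 237]

Fragment lengths:
  [0,6): 6 bp
  [6,12): 6 bp
  [12,32): 20 bp
  [32,36): 4 bp
  [36,52): 16 bp
  [52,60): 8 bp
  [60,65): 5 bp
  [65,74): 9 bp
  [74,81): 7 bp
  [81,86): 5 bp
  [86,96): 10 bp
  [96,103): 7 bp
  [103,112): 9 bp
  [112,123): 11 bp
  [123,128): 5 bp
  [128,136): 8 bp
  [136,141): 5 bp
  [141,160): 19 bp
  [160,186): 26 bp
  [186,191): 5 bp
  [191,198): 7 bp
  [198,204): 6 bp
  [204,215): 11 bp
  [215,222): 7 bp
  [222,227): 5 bp
  [227,235): 8 bp
  [235,237): 2 bp
  [237,243): 6 bp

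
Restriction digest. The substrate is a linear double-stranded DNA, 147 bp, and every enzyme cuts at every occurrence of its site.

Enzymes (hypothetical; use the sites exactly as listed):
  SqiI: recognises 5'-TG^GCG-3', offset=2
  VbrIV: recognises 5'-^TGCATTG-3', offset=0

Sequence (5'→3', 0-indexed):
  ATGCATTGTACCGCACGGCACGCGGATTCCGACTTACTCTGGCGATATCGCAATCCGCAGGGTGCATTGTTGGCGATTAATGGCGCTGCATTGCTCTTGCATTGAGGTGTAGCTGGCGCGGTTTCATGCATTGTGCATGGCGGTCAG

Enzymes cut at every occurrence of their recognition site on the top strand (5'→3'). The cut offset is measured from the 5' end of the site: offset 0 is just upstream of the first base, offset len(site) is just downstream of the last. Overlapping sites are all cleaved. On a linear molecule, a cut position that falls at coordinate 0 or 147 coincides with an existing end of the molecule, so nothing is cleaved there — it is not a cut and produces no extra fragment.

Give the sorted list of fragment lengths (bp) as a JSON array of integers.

[1,4,8,10,10,11,11,13,18,21,40]

Scan for sites:
  SqiI TGGCG/2: at [39, 70, 80, 113, 137] ⇒ [41, 72, 82, 115, 139]
  VbrIV TGCATTG/0: at [1, 62, 86, 97, 126] ⇒ [1, 62, 86, 97, 126]

Pooled cuts: [1, 41, 62, 72, 82, 86, 97, 115, 126, 139]

Fragments:
  [0,1): 1 bp
  [1,41): 40 bp
  [41,62): 21 bp
  [62,72): 10 bp
  [72,82): 10 bp
  [82,86): 4 bp
  [86,97): 11 bp
  [97,115): 18 bp
  [115,126): 11 bp
  [126,139): 13 bp
  [139,147): 8 bp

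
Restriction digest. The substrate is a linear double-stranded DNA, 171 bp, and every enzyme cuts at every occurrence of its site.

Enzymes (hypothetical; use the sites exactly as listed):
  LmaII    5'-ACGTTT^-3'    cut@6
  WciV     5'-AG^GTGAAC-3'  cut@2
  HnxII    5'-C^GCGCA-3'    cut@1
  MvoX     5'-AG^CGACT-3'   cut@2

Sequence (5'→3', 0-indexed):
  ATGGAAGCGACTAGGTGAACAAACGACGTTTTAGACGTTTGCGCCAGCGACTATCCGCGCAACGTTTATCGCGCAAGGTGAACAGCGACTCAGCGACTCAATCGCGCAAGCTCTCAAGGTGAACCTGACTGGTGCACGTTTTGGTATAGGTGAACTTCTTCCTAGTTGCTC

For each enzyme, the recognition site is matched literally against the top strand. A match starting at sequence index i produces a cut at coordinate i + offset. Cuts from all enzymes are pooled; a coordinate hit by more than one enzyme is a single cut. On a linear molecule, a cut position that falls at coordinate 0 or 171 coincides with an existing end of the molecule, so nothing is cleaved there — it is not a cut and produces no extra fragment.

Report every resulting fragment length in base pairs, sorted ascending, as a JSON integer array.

[3,7,7,7,7,8,8,8,9,9,10,11,15,17,22,23]

Scan for sites:
  LmaII (ACGTTT, off=6): starts [25, 34, 61, 135] → cuts [31, 40, 67, 141]
  WciV (AGGTGAAC, off=2): starts [12, 75, 116, 147] → cuts [14, 77, 118, 149]
  HnxII (CGCGCA, off=1): starts [55, 69, 102] → cuts [56, 70, 103]
  MvoX (AGCGACT, off=2): starts [5, 45, 83, 91] → cuts [7, 47, 85, 93]

Pooled cuts: [7, 14, 31, 40, 47, 56, 67, 70, 77, 85, 93, 103, 118, 141, 149]

Fragments:
  [0,7): 7 bp
  [7,14): 7 bp
  [14,31): 17 bp
  [31,40): 9 bp
  [40,47): 7 bp
  [47,56): 9 bp
  [56,67): 11 bp
  [67,70): 3 bp
  [70,77): 7 bp
  [77,85): 8 bp
  [85,93): 8 bp
  [93,103): 10 bp
  [103,118): 15 bp
  [118,141): 23 bp
  [141,149): 8 bp
  [149,171): 22 bp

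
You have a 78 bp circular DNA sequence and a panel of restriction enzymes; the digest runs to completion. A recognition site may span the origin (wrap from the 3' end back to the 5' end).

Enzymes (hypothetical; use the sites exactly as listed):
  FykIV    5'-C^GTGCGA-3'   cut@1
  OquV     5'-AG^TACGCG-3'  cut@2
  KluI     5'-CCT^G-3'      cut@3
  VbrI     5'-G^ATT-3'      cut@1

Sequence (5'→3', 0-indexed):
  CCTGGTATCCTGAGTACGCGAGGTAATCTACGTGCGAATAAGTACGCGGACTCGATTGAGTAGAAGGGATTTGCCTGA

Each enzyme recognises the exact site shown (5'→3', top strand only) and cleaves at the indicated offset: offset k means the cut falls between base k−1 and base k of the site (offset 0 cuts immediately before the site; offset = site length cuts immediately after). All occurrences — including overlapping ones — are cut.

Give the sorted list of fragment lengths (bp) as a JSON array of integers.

[3,5,8,8,11,12,14,17]

Scan for sites:
  FykIV CGTGCGA/1: at [30] ⇒ [31]
  OquV AGTACGCG/2: at [12, 40] ⇒ [14, 42]
  KluI CCTG/3: at [0, 8, 73] ⇒ [3, 11, 76]
  VbrI GATT/1: at [53, 67] ⇒ [54, 68]

Pooled cuts: [3, 11, 14, 31, 42, 54, 68, 76]

Fragment lengths:
  3→11: 8 bp
  11→14: 3 bp
  14→31: 17 bp
  31→42: 11 bp
  42→54: 12 bp
  54→68: 14 bp
  68→76: 8 bp
  76→3 (wrap): 78-76+3 = 5 bp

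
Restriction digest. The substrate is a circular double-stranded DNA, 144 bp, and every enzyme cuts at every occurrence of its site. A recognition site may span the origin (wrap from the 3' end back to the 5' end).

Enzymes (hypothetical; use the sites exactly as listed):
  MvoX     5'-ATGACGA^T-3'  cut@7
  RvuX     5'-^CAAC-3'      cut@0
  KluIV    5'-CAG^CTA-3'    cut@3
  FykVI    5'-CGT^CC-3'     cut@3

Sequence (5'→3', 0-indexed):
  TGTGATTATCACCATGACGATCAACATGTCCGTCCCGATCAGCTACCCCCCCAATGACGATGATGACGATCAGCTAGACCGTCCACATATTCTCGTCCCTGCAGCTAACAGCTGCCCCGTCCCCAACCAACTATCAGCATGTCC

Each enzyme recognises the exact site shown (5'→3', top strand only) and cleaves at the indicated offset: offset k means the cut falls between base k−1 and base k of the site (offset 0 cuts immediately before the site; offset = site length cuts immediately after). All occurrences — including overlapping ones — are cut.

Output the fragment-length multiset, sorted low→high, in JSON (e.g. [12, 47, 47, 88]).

Scan for sites:
  MvoX ATGACGAT/7: at [13, 53, 62] ⇒ [20, 60, 69]
  RvuX CAAC/0: at [21, 123, 127] ⇒ [21, 123, 127]
  KluIV CAGCTA/3: at [39, 70, 101] ⇒ [42, 73, 104]
  FykVI CGTCC/3: at [30, 79, 93, 117] ⇒ [33, 82, 96, 120]

Pooled cuts: [20, 21, 33, 42, 60, 69, 73, 82, 96, 104, 120, 123, 127]

Fragments:
  20→21: 1 bp
  21→33: 12 bp
  33→42: 9 bp
  42→60: 18 bp
  60→69: 9 bp
  69→73: 4 bp
  73→82: 9 bp
  82→96: 14 bp
  96→104: 8 bp
  104→120: 16 bp
  120→123: 3 bp
  123→127: 4 bp
  127→20 (wrap): 144-127+20 = 37 bp

[1,3,4,4,8,9,9,9,12,14,16,18,37]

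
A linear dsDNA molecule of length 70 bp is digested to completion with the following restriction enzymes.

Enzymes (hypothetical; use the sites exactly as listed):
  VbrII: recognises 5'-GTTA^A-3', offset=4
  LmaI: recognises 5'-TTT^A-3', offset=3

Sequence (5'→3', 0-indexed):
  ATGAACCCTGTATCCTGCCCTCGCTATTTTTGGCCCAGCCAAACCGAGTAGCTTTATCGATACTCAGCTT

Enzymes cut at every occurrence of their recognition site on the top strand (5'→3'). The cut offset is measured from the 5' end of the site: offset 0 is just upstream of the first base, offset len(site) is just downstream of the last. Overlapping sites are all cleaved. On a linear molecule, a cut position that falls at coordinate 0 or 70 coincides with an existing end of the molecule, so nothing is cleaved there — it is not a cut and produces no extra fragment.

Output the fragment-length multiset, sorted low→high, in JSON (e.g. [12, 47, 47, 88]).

[15,55]

Scan for sites:
  VbrII (GTTAA, off=4): no sites
  LmaI (TTTA, off=3): starts [52] → cuts [55]

Pooled cuts: [55]

Fragment lengths:
  [0,55): 55 bp
  [55,70): 15 bp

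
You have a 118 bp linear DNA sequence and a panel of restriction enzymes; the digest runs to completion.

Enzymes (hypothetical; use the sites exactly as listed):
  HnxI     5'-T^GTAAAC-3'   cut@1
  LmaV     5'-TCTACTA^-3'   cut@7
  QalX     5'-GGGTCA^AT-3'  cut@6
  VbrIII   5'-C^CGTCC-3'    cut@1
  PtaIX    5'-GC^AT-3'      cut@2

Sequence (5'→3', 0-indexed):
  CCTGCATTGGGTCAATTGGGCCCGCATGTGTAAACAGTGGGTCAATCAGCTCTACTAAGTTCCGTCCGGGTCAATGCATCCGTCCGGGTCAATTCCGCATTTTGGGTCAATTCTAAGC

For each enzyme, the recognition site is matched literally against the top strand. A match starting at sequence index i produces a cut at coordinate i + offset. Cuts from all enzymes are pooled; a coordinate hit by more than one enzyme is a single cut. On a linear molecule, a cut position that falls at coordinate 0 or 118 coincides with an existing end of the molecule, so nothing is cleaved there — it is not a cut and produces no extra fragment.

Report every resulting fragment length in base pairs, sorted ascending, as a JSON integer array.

[3,4,4,5,5,7,9,9,11,11,11,11,13,15]

Scan for sites:
  HnxI TGTAAAC/1: at [28] ⇒ [29]
  LmaV TCTACTA/7: at [50] ⇒ [57]
  QalX GGGTCAAT/6: at [8, 38, 67, 85, 103] ⇒ [14, 44, 73, 91, 109]
  VbrIII CCGTCC/1: at [61, 79] ⇒ [62, 80]
  PtaIX GCAT/2: at [3, 23, 75, 96] ⇒ [5, 25, 77, 98]

Pooled cuts: [5, 14, 25, 29, 44, 57, 62, 73, 77, 80, 91, 98, 109]

Fragment lengths:
  [0,5): 5 bp
  [5,14): 9 bp
  [14,25): 11 bp
  [25,29): 4 bp
  [29,44): 15 bp
  [44,57): 13 bp
  [57,62): 5 bp
  [62,73): 11 bp
  [73,77): 4 bp
  [77,80): 3 bp
  [80,91): 11 bp
  [91,98): 7 bp
  [98,109): 11 bp
  [109,118): 9 bp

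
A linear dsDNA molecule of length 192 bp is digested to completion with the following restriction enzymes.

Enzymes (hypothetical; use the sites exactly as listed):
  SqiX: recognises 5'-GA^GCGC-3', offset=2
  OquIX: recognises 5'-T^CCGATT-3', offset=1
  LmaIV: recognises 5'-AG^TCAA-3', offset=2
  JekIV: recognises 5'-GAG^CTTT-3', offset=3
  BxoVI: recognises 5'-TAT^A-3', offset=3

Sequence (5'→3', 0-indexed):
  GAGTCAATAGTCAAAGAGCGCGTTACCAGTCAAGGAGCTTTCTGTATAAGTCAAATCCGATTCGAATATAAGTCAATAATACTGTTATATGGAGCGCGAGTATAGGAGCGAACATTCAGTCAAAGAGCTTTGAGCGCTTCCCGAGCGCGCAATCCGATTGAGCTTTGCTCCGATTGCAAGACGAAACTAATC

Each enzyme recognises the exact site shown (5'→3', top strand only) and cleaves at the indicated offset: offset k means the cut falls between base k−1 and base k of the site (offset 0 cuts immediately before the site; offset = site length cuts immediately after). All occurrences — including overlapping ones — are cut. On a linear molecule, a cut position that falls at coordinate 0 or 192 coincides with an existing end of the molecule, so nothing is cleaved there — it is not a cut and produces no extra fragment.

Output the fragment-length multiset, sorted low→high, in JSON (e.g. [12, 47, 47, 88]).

Scan for sites:
  SqiX (GAGCGC, off=2): starts [15, 91, 131, 142] → cuts [17, 93, 133, 144]
  OquIX (TCCGATT, off=1): starts [55, 152, 168] → cuts [56, 153, 169]
  LmaIV (AGTCAA, off=2): starts [1, 8, 27, 48, 70, 117] → cuts [3, 10, 29, 50, 72, 119]
  JekIV (GAGCTTT, off=3): starts [34, 124, 159] → cuts [37, 127, 162]
  BxoVI (TATA, off=3): starts [44, 66, 85, 100] → cuts [47, 69, 88, 103]

Pooled cuts: [3, 10, 17, 29, 37, 47, 50, 56, 69, 72, 88, 93, 103, 119, 127, 133, 144, 153, 162, 169]

Fragments:
  [0,3): 3 bp
  [3,10): 7 bp
  [10,17): 7 bp
  [17,29): 12 bp
  [29,37): 8 bp
  [37,47): 10 bp
  [47,50): 3 bp
  [50,56): 6 bp
  [56,69): 13 bp
  [69,72): 3 bp
  [72,88): 16 bp
  [88,93): 5 bp
  [93,103): 10 bp
  [103,119): 16 bp
  [119,127): 8 bp
  [127,133): 6 bp
  [133,144): 11 bp
  [144,153): 9 bp
  [153,162): 9 bp
  [162,169): 7 bp
  [169,192): 23 bp

[3,3,3,5,6,6,7,7,7,8,8,9,9,10,10,11,12,13,16,16,23]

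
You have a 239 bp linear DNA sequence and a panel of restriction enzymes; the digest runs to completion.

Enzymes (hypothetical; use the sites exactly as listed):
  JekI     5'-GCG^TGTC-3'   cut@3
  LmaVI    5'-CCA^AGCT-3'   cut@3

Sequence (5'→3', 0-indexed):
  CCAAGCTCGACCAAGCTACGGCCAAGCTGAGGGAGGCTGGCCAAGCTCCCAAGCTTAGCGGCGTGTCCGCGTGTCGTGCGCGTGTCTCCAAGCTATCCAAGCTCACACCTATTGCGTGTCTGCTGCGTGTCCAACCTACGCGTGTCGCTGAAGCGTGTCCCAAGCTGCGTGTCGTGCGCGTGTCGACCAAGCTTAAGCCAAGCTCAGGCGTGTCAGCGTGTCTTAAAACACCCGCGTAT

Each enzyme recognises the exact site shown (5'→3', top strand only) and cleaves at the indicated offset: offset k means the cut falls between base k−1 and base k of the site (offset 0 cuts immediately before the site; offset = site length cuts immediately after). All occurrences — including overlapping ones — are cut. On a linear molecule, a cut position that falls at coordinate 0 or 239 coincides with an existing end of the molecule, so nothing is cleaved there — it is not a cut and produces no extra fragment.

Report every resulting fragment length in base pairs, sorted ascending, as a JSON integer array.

Scan for sites:
  JekI (GCGTGTC, off=3): starts [60, 68, 79, 113, 124, 139, 152, 166, 177, 207, 215] → cuts [63, 71, 82, 116, 127, 142, 155, 169, 180, 210, 218]
  LmaVI (CCAAGCT, off=3): starts [0, 10, 21, 40, 48, 87, 96, 159, 186, 197] → cuts [3, 13, 24, 43, 51, 90, 99, 162, 189, 200]

Pooled cuts: [3, 13, 24, 43, 51, 63, 71, 82, 90, 99, 116, 127, 142, 155, 162, 169, 180, 189, 200, 210, 218]

Fragments:
  [0,3): 3 bp
  [3,13): 10 bp
  [13,24): 11 bp
  [24,43): 19 bp
  [43,51): 8 bp
  [51,63): 12 bp
  [63,71): 8 bp
  [71,82): 11 bp
  [82,90): 8 bp
  [90,99): 9 bp
  [99,116): 17 bp
  [116,127): 11 bp
  [127,142): 15 bp
  [142,155): 13 bp
  [155,162): 7 bp
  [162,169): 7 bp
  [169,180): 11 bp
  [180,189): 9 bp
  [189,200): 11 bp
  [200,210): 10 bp
  [210,218): 8 bp
  [218,239): 21 bp

[3,7,7,8,8,8,8,9,9,10,10,11,11,11,11,11,12,13,15,17,19,21]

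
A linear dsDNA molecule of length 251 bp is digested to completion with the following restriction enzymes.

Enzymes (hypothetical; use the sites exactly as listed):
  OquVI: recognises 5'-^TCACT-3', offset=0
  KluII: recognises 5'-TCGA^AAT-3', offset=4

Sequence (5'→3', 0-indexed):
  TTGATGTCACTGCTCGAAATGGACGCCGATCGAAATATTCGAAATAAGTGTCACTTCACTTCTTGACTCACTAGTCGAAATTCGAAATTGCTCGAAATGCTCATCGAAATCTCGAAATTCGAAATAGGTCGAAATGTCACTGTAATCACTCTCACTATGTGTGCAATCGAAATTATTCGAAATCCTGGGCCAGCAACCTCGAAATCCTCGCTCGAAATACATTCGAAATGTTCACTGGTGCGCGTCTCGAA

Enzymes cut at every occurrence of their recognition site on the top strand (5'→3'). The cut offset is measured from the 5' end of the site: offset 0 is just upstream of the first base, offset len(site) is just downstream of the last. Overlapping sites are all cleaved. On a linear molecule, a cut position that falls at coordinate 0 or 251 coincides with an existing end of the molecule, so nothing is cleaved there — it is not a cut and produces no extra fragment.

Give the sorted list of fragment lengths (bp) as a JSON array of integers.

[4,5,5,6,6,7,7,8,8,9,9,10,10,10,11,11,11,12,12,13,16,19,20,22]

Per-enzyme occurrences:
  OquVI (TCACT, off=0): starts [6, 50, 55, 67, 136, 145, 151, 231] → cuts [6, 50, 55, 67, 136, 145, 151, 231]
  KluII (TCGAAAT, off=4): starts [13, 29, 38, 74, 81, 91, 103, 111, 118, 128, 166, 176, 198, 211, 222] → cuts [17, 33, 42, 78, 85, 95, 107, 115, 122, 132, 170, 180, 202, 215, 226]

Pooled cuts: [6, 17, 33, 42, 50, 55, 67, 78, 85, 95, 107, 115, 122, 132, 136, 145, 151, 170, 180, 202, 215, 226, 231]

Fragment lengths:
  [0,6): 6 bp
  [6,17): 11 bp
  [17,33): 16 bp
  [33,42): 9 bp
  [42,50): 8 bp
  [50,55): 5 bp
  [55,67): 12 bp
  [67,78): 11 bp
  [78,85): 7 bp
  [85,95): 10 bp
  [95,107): 12 bp
  [107,115): 8 bp
  [115,122): 7 bp
  [122,132): 10 bp
  [132,136): 4 bp
  [136,145): 9 bp
  [145,151): 6 bp
  [151,170): 19 bp
  [170,180): 10 bp
  [180,202): 22 bp
  [202,215): 13 bp
  [215,226): 11 bp
  [226,231): 5 bp
  [231,251): 20 bp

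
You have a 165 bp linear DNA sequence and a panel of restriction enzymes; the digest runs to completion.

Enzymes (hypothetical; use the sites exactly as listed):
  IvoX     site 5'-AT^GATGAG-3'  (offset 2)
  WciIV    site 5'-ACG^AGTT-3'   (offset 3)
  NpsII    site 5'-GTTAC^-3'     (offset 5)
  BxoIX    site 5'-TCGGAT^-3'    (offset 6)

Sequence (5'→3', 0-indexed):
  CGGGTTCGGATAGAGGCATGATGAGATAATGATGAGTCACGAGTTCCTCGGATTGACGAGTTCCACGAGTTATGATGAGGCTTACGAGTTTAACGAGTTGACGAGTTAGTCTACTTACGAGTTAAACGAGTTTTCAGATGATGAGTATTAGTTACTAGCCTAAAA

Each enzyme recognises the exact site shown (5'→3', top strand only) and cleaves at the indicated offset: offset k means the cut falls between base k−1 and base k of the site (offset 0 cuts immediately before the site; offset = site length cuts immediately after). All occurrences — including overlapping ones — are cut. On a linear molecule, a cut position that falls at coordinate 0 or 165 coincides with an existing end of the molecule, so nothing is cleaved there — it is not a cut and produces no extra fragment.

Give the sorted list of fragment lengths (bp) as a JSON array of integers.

Per-enzyme occurrences:
  IvoX ATGATGAG/2: at [17, 28, 71, 137] ⇒ [19, 30, 73, 139]
  WciIV ACGAGTT/3: at [38, 55, 64, 83, 92, 100, 116, 125] ⇒ [41, 58, 67, 86, 95, 103, 119, 128]
  NpsII GTTAC/5: at [150] ⇒ [155]
  BxoIX TCGGAT/6: at [5, 47] ⇒ [11, 53]

All cut coordinates (distinct, sorted): [11, 19, 30, 41, 53, 58, 67, 73, 86, 95, 103, 119, 128, 139, 155]

Fragment lengths:
  [0,11): 11 bp
  [11,19): 8 bp
  [19,30): 11 bp
  [30,41): 11 bp
  [41,53): 12 bp
  [53,58): 5 bp
  [58,67): 9 bp
  [67,73): 6 bp
  [73,86): 13 bp
  [86,95): 9 bp
  [95,103): 8 bp
  [103,119): 16 bp
  [119,128): 9 bp
  [128,139): 11 bp
  [139,155): 16 bp
  [155,165): 10 bp

[5,6,8,8,9,9,9,10,11,11,11,11,12,13,16,16]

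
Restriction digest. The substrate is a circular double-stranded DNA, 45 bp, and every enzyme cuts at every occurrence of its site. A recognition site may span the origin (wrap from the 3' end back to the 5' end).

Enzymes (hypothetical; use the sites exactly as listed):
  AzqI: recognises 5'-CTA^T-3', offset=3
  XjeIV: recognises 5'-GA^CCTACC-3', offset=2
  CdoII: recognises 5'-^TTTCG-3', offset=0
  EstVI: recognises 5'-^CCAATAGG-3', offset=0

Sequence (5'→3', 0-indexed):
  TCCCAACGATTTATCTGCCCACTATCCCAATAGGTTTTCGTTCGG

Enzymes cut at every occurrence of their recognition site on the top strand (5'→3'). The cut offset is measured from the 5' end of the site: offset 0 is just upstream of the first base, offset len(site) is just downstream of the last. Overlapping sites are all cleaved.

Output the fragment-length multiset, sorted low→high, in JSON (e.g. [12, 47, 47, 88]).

Site scan:
  AzqI (CTAT, off=3): starts [21] → cuts [24]
  XjeIV (GACCTACC, off=2): no sites
  CdoII (TTTCG, off=0): starts [35] → cuts [35]
  EstVI (CCAATAGG, off=0): starts [26] → cuts [26]

Pooled cuts: [24, 26, 35]

Fragments:
  24→26: 2 bp
  26→35: 9 bp
  35→24 (wrap): 45-35+24 = 34 bp

[2,9,34]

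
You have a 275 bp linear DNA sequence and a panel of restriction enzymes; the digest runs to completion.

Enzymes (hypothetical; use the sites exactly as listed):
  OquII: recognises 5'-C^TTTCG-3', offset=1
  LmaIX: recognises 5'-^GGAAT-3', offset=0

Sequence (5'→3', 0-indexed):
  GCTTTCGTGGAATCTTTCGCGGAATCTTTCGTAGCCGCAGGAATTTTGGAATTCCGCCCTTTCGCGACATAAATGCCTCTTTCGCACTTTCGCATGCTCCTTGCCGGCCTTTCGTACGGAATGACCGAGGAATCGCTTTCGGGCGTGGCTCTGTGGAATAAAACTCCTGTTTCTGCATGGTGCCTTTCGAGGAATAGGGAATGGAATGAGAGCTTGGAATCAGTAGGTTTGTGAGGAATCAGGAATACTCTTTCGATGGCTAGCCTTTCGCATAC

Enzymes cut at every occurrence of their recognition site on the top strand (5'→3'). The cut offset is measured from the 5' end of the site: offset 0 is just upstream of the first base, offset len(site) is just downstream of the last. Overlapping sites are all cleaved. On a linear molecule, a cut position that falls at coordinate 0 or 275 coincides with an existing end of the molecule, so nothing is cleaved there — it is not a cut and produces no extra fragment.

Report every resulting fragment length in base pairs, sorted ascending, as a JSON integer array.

[2,5,6,6,6,6,6,7,7,8,8,8,8,9,10,11,12,13,13,15,18,19,20,22,30]

Scan for sites:
  OquII CTTTCG/1: at [1, 13, 25, 58, 78, 86, 108, 135, 183, 249, 264] ⇒ [2, 14, 26, 59, 79, 87, 109, 136, 184, 250, 265]
  LmaIX GGAAT/0: at [8, 20, 39, 47, 117, 128, 154, 190, 197, 202, 215, 234, 241] ⇒ [8, 20, 39, 47, 117, 128, 154, 190, 197, 202, 215, 234, 241]

All cut coordinates (distinct, sorted): [2, 8, 14, 20, 26, 39, 47, 59, 79, 87, 109, 117, 128, 136, 154, 184, 190, 197, 202, 215, 234, 241, 250, 265]

Fragment lengths:
  [0,2): 2 bp
  [2,8): 6 bp
  [8,14): 6 bp
  [14,20): 6 bp
  [20,26): 6 bp
  [26,39): 13 bp
  [39,47): 8 bp
  [47,59): 12 bp
  [59,79): 20 bp
  [79,87): 8 bp
  [87,109): 22 bp
  [109,117): 8 bp
  [117,128): 11 bp
  [128,136): 8 bp
  [136,154): 18 bp
  [154,184): 30 bp
  [184,190): 6 bp
  [190,197): 7 bp
  [197,202): 5 bp
  [202,215): 13 bp
  [215,234): 19 bp
  [234,241): 7 bp
  [241,250): 9 bp
  [250,265): 15 bp
  [265,275): 10 bp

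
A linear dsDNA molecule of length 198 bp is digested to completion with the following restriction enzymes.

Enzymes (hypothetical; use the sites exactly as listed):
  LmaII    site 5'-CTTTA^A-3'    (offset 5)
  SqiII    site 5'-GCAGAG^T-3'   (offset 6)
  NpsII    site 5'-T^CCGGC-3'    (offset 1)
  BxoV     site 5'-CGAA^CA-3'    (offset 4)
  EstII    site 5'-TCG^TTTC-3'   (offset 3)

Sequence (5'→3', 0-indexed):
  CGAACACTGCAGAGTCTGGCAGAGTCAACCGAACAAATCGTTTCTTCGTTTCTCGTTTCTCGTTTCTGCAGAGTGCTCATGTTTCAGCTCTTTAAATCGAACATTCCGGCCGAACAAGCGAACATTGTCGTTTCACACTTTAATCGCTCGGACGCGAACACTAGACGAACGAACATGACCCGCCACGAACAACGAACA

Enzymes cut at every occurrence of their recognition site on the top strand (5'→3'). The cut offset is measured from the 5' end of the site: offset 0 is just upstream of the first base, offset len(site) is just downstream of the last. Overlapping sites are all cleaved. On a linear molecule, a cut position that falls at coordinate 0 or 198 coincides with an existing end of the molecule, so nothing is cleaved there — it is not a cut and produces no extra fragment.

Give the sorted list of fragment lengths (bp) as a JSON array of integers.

[2,4,4,7,7,7,7,7,8,8,8,9,9,10,10,11,12,15,16,16,21]

Site scan:
  LmaII (CTTTAA, off=5): starts [89, 137] → cuts [94, 142]
  SqiII (GCAGAGT, off=6): starts [8, 18, 67] → cuts [14, 24, 73]
  NpsII (TCCGGC, off=1): starts [104] → cuts [105]
  BxoV (CGAACA, off=4): starts [0, 29, 97, 110, 118, 154, 169, 185, 192] → cuts [4, 33, 101, 114, 122, 158, 173, 189, 196]
  EstII (TCGTTTC, off=3): starts [37, 45, 52, 59, 127] → cuts [40, 48, 55, 62, 130]

All cut coordinates (distinct, sorted): [4, 14, 24, 33, 40, 48, 55, 62, 73, 94, 101, 105, 114, 122, 130, 142, 158, 173, 189, 196]

Fragments:
  [0,4): 4 bp
  [4,14): 10 bp
  [14,24): 10 bp
  [24,33): 9 bp
  [33,40): 7 bp
  [40,48): 8 bp
  [48,55): 7 bp
  [55,62): 7 bp
  [62,73): 11 bp
  [73,94): 21 bp
  [94,101): 7 bp
  [101,105): 4 bp
  [105,114): 9 bp
  [114,122): 8 bp
  [122,130): 8 bp
  [130,142): 12 bp
  [142,158): 16 bp
  [158,173): 15 bp
  [173,189): 16 bp
  [189,196): 7 bp
  [196,198): 2 bp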